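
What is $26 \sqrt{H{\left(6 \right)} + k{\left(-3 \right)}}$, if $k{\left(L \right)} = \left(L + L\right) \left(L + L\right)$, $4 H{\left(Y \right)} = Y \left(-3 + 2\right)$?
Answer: $13 \sqrt{138} \approx 152.72$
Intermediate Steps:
$H{\left(Y \right)} = - \frac{Y}{4}$ ($H{\left(Y \right)} = \frac{Y \left(-3 + 2\right)}{4} = \frac{Y \left(-1\right)}{4} = \frac{\left(-1\right) Y}{4} = - \frac{Y}{4}$)
$k{\left(L \right)} = 4 L^{2}$ ($k{\left(L \right)} = 2 L 2 L = 4 L^{2}$)
$26 \sqrt{H{\left(6 \right)} + k{\left(-3 \right)}} = 26 \sqrt{\left(- \frac{1}{4}\right) 6 + 4 \left(-3\right)^{2}} = 26 \sqrt{- \frac{3}{2} + 4 \cdot 9} = 26 \sqrt{- \frac{3}{2} + 36} = 26 \sqrt{\frac{69}{2}} = 26 \frac{\sqrt{138}}{2} = 13 \sqrt{138}$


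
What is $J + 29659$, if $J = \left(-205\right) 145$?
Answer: $-66$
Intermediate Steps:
$J = -29725$
$J + 29659 = -29725 + 29659 = -66$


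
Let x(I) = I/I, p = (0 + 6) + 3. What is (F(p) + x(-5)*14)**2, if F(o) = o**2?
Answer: 9025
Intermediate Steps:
p = 9 (p = 6 + 3 = 9)
x(I) = 1
(F(p) + x(-5)*14)**2 = (9**2 + 1*14)**2 = (81 + 14)**2 = 95**2 = 9025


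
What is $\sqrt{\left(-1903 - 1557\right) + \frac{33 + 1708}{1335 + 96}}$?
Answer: $\frac{i \sqrt{786973521}}{477} \approx 58.811 i$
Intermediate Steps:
$\sqrt{\left(-1903 - 1557\right) + \frac{33 + 1708}{1335 + 96}} = \sqrt{\left(-1903 - 1557\right) + \frac{1741}{1431}} = \sqrt{-3460 + 1741 \cdot \frac{1}{1431}} = \sqrt{-3460 + \frac{1741}{1431}} = \sqrt{- \frac{4949519}{1431}} = \frac{i \sqrt{786973521}}{477}$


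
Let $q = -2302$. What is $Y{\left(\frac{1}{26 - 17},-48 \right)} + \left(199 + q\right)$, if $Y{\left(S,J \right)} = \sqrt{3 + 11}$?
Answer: $-2103 + \sqrt{14} \approx -2099.3$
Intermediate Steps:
$Y{\left(S,J \right)} = \sqrt{14}$
$Y{\left(\frac{1}{26 - 17},-48 \right)} + \left(199 + q\right) = \sqrt{14} + \left(199 - 2302\right) = \sqrt{14} - 2103 = -2103 + \sqrt{14}$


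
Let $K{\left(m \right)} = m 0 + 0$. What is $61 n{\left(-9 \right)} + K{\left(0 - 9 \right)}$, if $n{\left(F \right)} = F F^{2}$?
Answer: $-44469$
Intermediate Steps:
$n{\left(F \right)} = F^{3}$
$K{\left(m \right)} = 0$ ($K{\left(m \right)} = 0 + 0 = 0$)
$61 n{\left(-9 \right)} + K{\left(0 - 9 \right)} = 61 \left(-9\right)^{3} + 0 = 61 \left(-729\right) + 0 = -44469 + 0 = -44469$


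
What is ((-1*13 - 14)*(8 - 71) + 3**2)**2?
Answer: 2924100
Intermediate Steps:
((-1*13 - 14)*(8 - 71) + 3**2)**2 = ((-13 - 14)*(-63) + 9)**2 = (-27*(-63) + 9)**2 = (1701 + 9)**2 = 1710**2 = 2924100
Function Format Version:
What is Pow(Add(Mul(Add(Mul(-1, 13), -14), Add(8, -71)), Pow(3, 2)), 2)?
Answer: 2924100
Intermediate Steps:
Pow(Add(Mul(Add(Mul(-1, 13), -14), Add(8, -71)), Pow(3, 2)), 2) = Pow(Add(Mul(Add(-13, -14), -63), 9), 2) = Pow(Add(Mul(-27, -63), 9), 2) = Pow(Add(1701, 9), 2) = Pow(1710, 2) = 2924100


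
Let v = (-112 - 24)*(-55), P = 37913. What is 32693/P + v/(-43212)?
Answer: 282285169/409574139 ≈ 0.68922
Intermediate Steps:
v = 7480 (v = -136*(-55) = 7480)
32693/P + v/(-43212) = 32693/37913 + 7480/(-43212) = 32693*(1/37913) + 7480*(-1/43212) = 32693/37913 - 1870/10803 = 282285169/409574139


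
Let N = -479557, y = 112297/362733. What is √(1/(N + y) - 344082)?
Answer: I*√2602891149794333008756828566/86975518492 ≈ 586.58*I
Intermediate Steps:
y = 112297/362733 (y = 112297*(1/362733) = 112297/362733 ≈ 0.30959)
√(1/(N + y) - 344082) = √(1/(-479557 + 112297/362733) - 344082) = √(1/(-173951036984/362733) - 344082) = √(-362733/173951036984 - 344082) = √(-59853420707891421/173951036984) = I*√2602891149794333008756828566/86975518492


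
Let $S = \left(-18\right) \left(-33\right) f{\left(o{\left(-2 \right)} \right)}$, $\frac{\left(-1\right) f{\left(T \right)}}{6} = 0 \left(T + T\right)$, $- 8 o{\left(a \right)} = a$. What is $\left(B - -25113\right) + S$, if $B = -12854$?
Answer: $12259$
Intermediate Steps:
$o{\left(a \right)} = - \frac{a}{8}$
$f{\left(T \right)} = 0$ ($f{\left(T \right)} = - 6 \cdot 0 \left(T + T\right) = - 6 \cdot 0 \cdot 2 T = \left(-6\right) 0 = 0$)
$S = 0$ ($S = \left(-18\right) \left(-33\right) 0 = 594 \cdot 0 = 0$)
$\left(B - -25113\right) + S = \left(-12854 - -25113\right) + 0 = \left(-12854 + 25113\right) + 0 = 12259 + 0 = 12259$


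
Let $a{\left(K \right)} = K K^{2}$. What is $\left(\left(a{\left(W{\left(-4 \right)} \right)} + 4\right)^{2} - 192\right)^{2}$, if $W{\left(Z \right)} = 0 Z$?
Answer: $30976$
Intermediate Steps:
$W{\left(Z \right)} = 0$
$a{\left(K \right)} = K^{3}$
$\left(\left(a{\left(W{\left(-4 \right)} \right)} + 4\right)^{2} - 192\right)^{2} = \left(\left(0^{3} + 4\right)^{2} - 192\right)^{2} = \left(\left(0 + 4\right)^{2} - 192\right)^{2} = \left(4^{2} - 192\right)^{2} = \left(16 - 192\right)^{2} = \left(-176\right)^{2} = 30976$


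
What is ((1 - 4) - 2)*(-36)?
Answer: 180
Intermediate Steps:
((1 - 4) - 2)*(-36) = (-3 - 2)*(-36) = -5*(-36) = 180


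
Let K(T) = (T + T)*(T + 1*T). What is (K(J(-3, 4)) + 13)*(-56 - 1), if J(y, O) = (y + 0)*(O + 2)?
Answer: -74613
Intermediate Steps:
J(y, O) = y*(2 + O)
K(T) = 4*T² (K(T) = (2*T)*(T + T) = (2*T)*(2*T) = 4*T²)
(K(J(-3, 4)) + 13)*(-56 - 1) = (4*(-3*(2 + 4))² + 13)*(-56 - 1) = (4*(-3*6)² + 13)*(-57) = (4*(-18)² + 13)*(-57) = (4*324 + 13)*(-57) = (1296 + 13)*(-57) = 1309*(-57) = -74613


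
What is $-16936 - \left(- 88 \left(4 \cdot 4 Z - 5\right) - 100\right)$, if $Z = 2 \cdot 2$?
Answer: $-11644$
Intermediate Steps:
$Z = 4$
$-16936 - \left(- 88 \left(4 \cdot 4 Z - 5\right) - 100\right) = -16936 - \left(- 88 \left(4 \cdot 4 \cdot 4 - 5\right) - 100\right) = -16936 - \left(- 88 \left(16 \cdot 4 - 5\right) - 100\right) = -16936 - \left(- 88 \left(64 - 5\right) - 100\right) = -16936 - \left(\left(-88\right) 59 - 100\right) = -16936 - \left(-5192 - 100\right) = -16936 - -5292 = -16936 + 5292 = -11644$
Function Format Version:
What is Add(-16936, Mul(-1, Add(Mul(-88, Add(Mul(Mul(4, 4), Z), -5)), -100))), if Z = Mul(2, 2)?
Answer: -11644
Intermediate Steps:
Z = 4
Add(-16936, Mul(-1, Add(Mul(-88, Add(Mul(Mul(4, 4), Z), -5)), -100))) = Add(-16936, Mul(-1, Add(Mul(-88, Add(Mul(Mul(4, 4), 4), -5)), -100))) = Add(-16936, Mul(-1, Add(Mul(-88, Add(Mul(16, 4), -5)), -100))) = Add(-16936, Mul(-1, Add(Mul(-88, Add(64, -5)), -100))) = Add(-16936, Mul(-1, Add(Mul(-88, 59), -100))) = Add(-16936, Mul(-1, Add(-5192, -100))) = Add(-16936, Mul(-1, -5292)) = Add(-16936, 5292) = -11644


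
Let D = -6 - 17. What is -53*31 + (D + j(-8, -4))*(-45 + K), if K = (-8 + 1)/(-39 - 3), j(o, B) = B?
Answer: -865/2 ≈ -432.50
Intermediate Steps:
D = -23
K = ⅙ (K = -7/(-42) = -7*(-1/42) = ⅙ ≈ 0.16667)
-53*31 + (D + j(-8, -4))*(-45 + K) = -53*31 + (-23 - 4)*(-45 + ⅙) = -1643 - 27*(-269/6) = -1643 + 2421/2 = -865/2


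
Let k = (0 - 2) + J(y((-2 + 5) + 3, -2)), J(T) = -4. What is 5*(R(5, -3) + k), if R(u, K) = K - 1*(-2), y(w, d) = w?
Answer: -35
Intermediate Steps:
k = -6 (k = (0 - 2) - 4 = -2 - 4 = -6)
R(u, K) = 2 + K (R(u, K) = K + 2 = 2 + K)
5*(R(5, -3) + k) = 5*((2 - 3) - 6) = 5*(-1 - 6) = 5*(-7) = -35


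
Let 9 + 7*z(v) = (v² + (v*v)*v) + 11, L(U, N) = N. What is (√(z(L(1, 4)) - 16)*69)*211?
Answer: 14559*I*√210/7 ≈ 30140.0*I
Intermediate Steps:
z(v) = 2/7 + v²/7 + v³/7 (z(v) = -9/7 + ((v² + (v*v)*v) + 11)/7 = -9/7 + ((v² + v²*v) + 11)/7 = -9/7 + ((v² + v³) + 11)/7 = -9/7 + (11 + v² + v³)/7 = -9/7 + (11/7 + v²/7 + v³/7) = 2/7 + v²/7 + v³/7)
(√(z(L(1, 4)) - 16)*69)*211 = (√((2/7 + (⅐)*4² + (⅐)*4³) - 16)*69)*211 = (√((2/7 + (⅐)*16 + (⅐)*64) - 16)*69)*211 = (√((2/7 + 16/7 + 64/7) - 16)*69)*211 = (√(82/7 - 16)*69)*211 = (√(-30/7)*69)*211 = ((I*√210/7)*69)*211 = (69*I*√210/7)*211 = 14559*I*√210/7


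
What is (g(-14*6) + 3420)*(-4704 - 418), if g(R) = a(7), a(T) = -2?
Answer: -17506996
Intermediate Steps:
g(R) = -2
(g(-14*6) + 3420)*(-4704 - 418) = (-2 + 3420)*(-4704 - 418) = 3418*(-5122) = -17506996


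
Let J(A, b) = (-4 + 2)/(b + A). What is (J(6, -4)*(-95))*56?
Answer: 5320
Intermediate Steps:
J(A, b) = -2/(A + b)
(J(6, -4)*(-95))*56 = (-2/(6 - 4)*(-95))*56 = (-2/2*(-95))*56 = (-2*1/2*(-95))*56 = -1*(-95)*56 = 95*56 = 5320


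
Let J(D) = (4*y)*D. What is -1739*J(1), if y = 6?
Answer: -41736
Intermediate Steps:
J(D) = 24*D (J(D) = (4*6)*D = 24*D)
-1739*J(1) = -41736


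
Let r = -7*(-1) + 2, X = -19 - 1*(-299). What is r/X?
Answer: 9/280 ≈ 0.032143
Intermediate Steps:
X = 280 (X = -19 + 299 = 280)
r = 9 (r = 7 + 2 = 9)
r/X = 9/280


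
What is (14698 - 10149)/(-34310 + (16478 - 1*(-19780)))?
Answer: 4549/1948 ≈ 2.3352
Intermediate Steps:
(14698 - 10149)/(-34310 + (16478 - 1*(-19780))) = 4549/(-34310 + (16478 + 19780)) = 4549/(-34310 + 36258) = 4549/1948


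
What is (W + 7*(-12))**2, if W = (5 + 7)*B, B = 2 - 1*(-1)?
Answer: 2304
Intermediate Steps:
B = 3 (B = 2 + 1 = 3)
W = 36 (W = (5 + 7)*3 = 12*3 = 36)
(W + 7*(-12))**2 = (36 + 7*(-12))**2 = (36 - 84)**2 = (-48)**2 = 2304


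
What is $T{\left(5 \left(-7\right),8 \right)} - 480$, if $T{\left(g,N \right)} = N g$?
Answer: $-760$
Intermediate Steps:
$T{\left(5 \left(-7\right),8 \right)} - 480 = 8 \cdot 5 \left(-7\right) - 480 = 8 \left(-35\right) - 480 = -280 - 480 = -760$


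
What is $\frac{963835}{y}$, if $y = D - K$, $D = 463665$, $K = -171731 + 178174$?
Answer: $\frac{963835}{457222} \approx 2.108$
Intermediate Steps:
$K = 6443$
$y = 457222$ ($y = 463665 - 6443 = 457222$)
$\frac{963835}{y} = \frac{963835}{457222}$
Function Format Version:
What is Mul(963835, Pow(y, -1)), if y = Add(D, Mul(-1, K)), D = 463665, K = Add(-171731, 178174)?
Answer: Rational(963835, 457222) ≈ 2.1080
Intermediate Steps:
K = 6443
y = 457222 (y = Add(463665, Mul(-1, 6443)) = Add(463665, -6443) = 457222)
Mul(963835, Pow(y, -1)) = Mul(963835, Pow(457222, -1)) = Mul(963835, Rational(1, 457222)) = Rational(963835, 457222)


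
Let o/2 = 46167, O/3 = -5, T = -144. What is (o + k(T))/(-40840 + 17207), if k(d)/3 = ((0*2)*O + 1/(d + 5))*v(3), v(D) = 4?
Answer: -12834414/3284987 ≈ -3.9070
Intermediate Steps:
O = -15 (O = 3*(-5) = -15)
o = 92334 (o = 2*46167 = 92334)
k(d) = 12/(5 + d) (k(d) = 3*(((0*2)*(-15) + 1/(d + 5))*4) = 3*((0*(-15) + 1/(5 + d))*4) = 3*((0 + 1/(5 + d))*4) = 3*(4/(5 + d)) = 12/(5 + d))
(o + k(T))/(-40840 + 17207) = (92334 + 12/(5 - 144))/(-40840 + 17207) = (92334 + 12/(-139))/(-23633) = (92334 + 12*(-1/139))*(-1/23633) = (92334 - 12/139)*(-1/23633) = (12834414/139)*(-1/23633) = -12834414/3284987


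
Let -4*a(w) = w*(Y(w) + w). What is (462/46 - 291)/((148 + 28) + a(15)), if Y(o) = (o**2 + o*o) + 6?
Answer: 25848/146303 ≈ 0.17667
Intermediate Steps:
Y(o) = 6 + 2*o**2 (Y(o) = (o**2 + o**2) + 6 = 2*o**2 + 6 = 6 + 2*o**2)
a(w) = -w*(6 + w + 2*w**2)/4 (a(w) = -w*((6 + 2*w**2) + w)/4 = -w*(6 + w + 2*w**2)/4)
(462/46 - 291)/((148 + 28) + a(15)) = (462/46 - 291)/((148 + 28) - 1/4*15*(6 + 15 + 2*15**2)) = (462*(1/46) - 291)/(176 - 1/4*15*(6 + 15 + 2*225)) = (231/23 - 291)/(176 - 1/4*15*(6 + 15 + 450)) = -6462/(23*(176 - 1/4*15*471)) = -6462/(23*(176 - 7065/4)) = -6462/(23*(-6361/4)) = -6462/23*(-4/6361) = 25848/146303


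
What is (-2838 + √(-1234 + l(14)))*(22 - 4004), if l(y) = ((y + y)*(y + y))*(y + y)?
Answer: 11300916 - 11946*√2302 ≈ 1.0728e+7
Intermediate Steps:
l(y) = 8*y³ (l(y) = ((2*y)*(2*y))*(2*y) = (4*y²)*(2*y) = 8*y³)
(-2838 + √(-1234 + l(14)))*(22 - 4004) = (-2838 + √(-1234 + 8*14³))*(22 - 4004) = (-2838 + √(-1234 + 8*2744))*(-3982) = (-2838 + √(-1234 + 21952))*(-3982) = (-2838 + √20718)*(-3982) = (-2838 + 3*√2302)*(-3982) = 11300916 - 11946*√2302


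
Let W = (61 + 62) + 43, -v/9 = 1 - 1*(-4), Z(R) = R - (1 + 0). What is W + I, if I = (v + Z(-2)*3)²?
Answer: 3082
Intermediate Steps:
Z(R) = -1 + R (Z(R) = R - 1*1 = R - 1 = -1 + R)
v = -45 (v = -9*(1 - 1*(-4)) = -9*(1 + 4) = -9*5 = -45)
I = 2916 (I = (-45 + (-1 - 2)*3)² = (-45 - 3*3)² = (-45 - 9)² = (-54)² = 2916)
W = 166 (W = 123 + 43 = 166)
W + I = 166 + 2916 = 3082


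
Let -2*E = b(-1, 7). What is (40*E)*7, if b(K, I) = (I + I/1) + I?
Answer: -2940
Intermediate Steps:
b(K, I) = 3*I (b(K, I) = (I + I*1) + I = (I + I) + I = 2*I + I = 3*I)
E = -21/2 (E = -3*7/2 = -½*21 = -21/2 ≈ -10.500)
(40*E)*7 = (40*(-21/2))*7 = -420*7 = -2940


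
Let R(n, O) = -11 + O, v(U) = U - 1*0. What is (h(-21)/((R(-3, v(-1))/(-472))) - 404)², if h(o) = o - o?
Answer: 163216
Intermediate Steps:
v(U) = U (v(U) = U + 0 = U)
h(o) = 0
(h(-21)/((R(-3, v(-1))/(-472))) - 404)² = (0/(((-11 - 1)/(-472))) - 404)² = (0/((-12*(-1/472))) - 404)² = (0/(3/118) - 404)² = (0*(118/3) - 404)² = (0 - 404)² = (-404)² = 163216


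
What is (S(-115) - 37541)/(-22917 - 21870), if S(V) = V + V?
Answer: 37771/44787 ≈ 0.84335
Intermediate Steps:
S(V) = 2*V
(S(-115) - 37541)/(-22917 - 21870) = (2*(-115) - 37541)/(-22917 - 21870) = (-230 - 37541)/(-44787) = -37771*(-1/44787) = 37771/44787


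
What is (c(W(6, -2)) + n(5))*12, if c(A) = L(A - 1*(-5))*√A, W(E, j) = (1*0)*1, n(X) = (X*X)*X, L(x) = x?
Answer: 1500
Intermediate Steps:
n(X) = X³ (n(X) = X²*X = X³)
W(E, j) = 0 (W(E, j) = 0*1 = 0)
c(A) = √A*(5 + A) (c(A) = (A - 1*(-5))*√A = (A + 5)*√A = (5 + A)*√A = √A*(5 + A))
(c(W(6, -2)) + n(5))*12 = (√0*(5 + 0) + 5³)*12 = (0*5 + 125)*12 = (0 + 125)*12 = 125*12 = 1500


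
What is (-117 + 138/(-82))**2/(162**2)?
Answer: 657721/1225449 ≈ 0.53672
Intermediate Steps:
(-117 + 138/(-82))**2/(162**2) = (-117 + 138*(-1/82))**2/26244 = (-117 - 69/41)**2*(1/26244) = (-4866/41)**2*(1/26244) = (23677956/1681)*(1/26244) = 657721/1225449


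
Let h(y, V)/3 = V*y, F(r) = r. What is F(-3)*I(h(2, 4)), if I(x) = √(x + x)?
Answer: -12*√3 ≈ -20.785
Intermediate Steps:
h(y, V) = 3*V*y (h(y, V) = 3*(V*y) = 3*V*y)
I(x) = √2*√x (I(x) = √(2*x) = √2*√x)
F(-3)*I(h(2, 4)) = -3*√2*√(3*4*2) = -3*√2*√24 = -3*√2*2*√6 = -12*√3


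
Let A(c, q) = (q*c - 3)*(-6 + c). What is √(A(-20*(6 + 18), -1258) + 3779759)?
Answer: I*√289685023 ≈ 17020.0*I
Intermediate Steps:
A(c, q) = (-6 + c)*(-3 + c*q) (A(c, q) = (c*q - 3)*(-6 + c) = (-3 + c*q)*(-6 + c) = (-6 + c)*(-3 + c*q))
√(A(-20*(6 + 18), -1258) + 3779759) = √((18 - (-60)*(6 + 18) - 1258*400*(6 + 18)² - 6*(-20*(6 + 18))*(-1258)) + 3779759) = √((18 - (-60)*24 - 1258*(-20*24)² - 6*(-20*24)*(-1258)) + 3779759) = √((18 - 3*(-480) - 1258*(-480)² - 6*(-480)*(-1258)) + 3779759) = √((18 + 1440 - 1258*230400 - 3623040) + 3779759) = √((18 + 1440 - 289843200 - 3623040) + 3779759) = √(-293464782 + 3779759) = √(-289685023) = I*√289685023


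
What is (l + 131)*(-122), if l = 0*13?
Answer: -15982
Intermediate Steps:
l = 0
(l + 131)*(-122) = (0 + 131)*(-122) = 131*(-122) = -15982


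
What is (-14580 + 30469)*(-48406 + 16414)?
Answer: -508320888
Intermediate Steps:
(-14580 + 30469)*(-48406 + 16414) = 15889*(-31992) = -508320888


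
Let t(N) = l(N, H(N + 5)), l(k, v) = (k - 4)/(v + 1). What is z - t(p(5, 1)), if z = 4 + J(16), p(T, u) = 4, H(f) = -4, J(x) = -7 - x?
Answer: -19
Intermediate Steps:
l(k, v) = (-4 + k)/(1 + v)
t(N) = 4/3 - N/3 (t(N) = (-4 + N)/(1 - 4) = (-4 + N)/(-3) = -(-4 + N)/3 = 4/3 - N/3)
z = -19 (z = 4 + (-7 - 1*16) = 4 + (-7 - 16) = 4 - 23 = -19)
z - t(p(5, 1)) = -19 - (4/3 - ⅓*4) = -19 - (4/3 - 4/3) = -19 - 1*0 = -19 + 0 = -19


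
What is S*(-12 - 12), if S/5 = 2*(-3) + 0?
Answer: 720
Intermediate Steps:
S = -30 (S = 5*(2*(-3) + 0) = 5*(-6 + 0) = 5*(-6) = -30)
S*(-12 - 12) = -30*(-12 - 12) = -30*(-24) = 720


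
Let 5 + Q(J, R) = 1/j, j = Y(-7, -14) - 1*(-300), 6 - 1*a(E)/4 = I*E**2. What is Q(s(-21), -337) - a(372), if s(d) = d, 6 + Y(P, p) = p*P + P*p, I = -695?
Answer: -188506699009/490 ≈ -3.8471e+8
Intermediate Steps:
Y(P, p) = -6 + 2*P*p (Y(P, p) = -6 + (p*P + P*p) = -6 + (P*p + P*p) = -6 + 2*P*p)
a(E) = 24 + 2780*E**2 (a(E) = 24 - (-2780)*E**2 = 24 + 2780*E**2)
j = 490 (j = (-6 + 2*(-7)*(-14)) - 1*(-300) = (-6 + 196) + 300 = 190 + 300 = 490)
Q(J, R) = -2449/490 (Q(J, R) = -5 + 1/490 = -2449/490)
Q(s(-21), -337) - a(372) = -2449/490 - (24 + 2780*372**2) = -2449/490 - (24 + 2780*138384) = -2449/490 - (24 + 384707520) = -2449/490 - 1*384707544 = -2449/490 - 384707544 = -188506699009/490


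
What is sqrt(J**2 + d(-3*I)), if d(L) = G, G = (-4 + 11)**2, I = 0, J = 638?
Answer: sqrt(407093) ≈ 638.04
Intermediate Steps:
G = 49 (G = 7**2 = 49)
d(L) = 49
sqrt(J**2 + d(-3*I)) = sqrt(638**2 + 49) = sqrt(407044 + 49) = sqrt(407093)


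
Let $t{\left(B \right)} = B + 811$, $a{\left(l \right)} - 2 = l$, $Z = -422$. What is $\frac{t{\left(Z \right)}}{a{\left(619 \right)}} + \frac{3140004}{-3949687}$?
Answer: $- \frac{59073463}{350393661} \approx -0.16859$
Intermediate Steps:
$a{\left(l \right)} = 2 + l$
$t{\left(B \right)} = 811 + B$
$\frac{t{\left(Z \right)}}{a{\left(619 \right)}} + \frac{3140004}{-3949687} = \frac{811 - 422}{2 + 619} + \frac{3140004}{-3949687} = \frac{389}{621} + 3140004 \left(- \frac{1}{3949687}\right) = 389 \cdot \frac{1}{621} - \frac{448572}{564241} = \frac{389}{621} - \frac{448572}{564241} = - \frac{59073463}{350393661}$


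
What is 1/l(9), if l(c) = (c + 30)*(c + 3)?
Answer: 1/468 ≈ 0.0021368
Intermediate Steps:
l(c) = (3 + c)*(30 + c) (l(c) = (30 + c)*(3 + c) = (3 + c)*(30 + c))
1/l(9) = 1/(90 + 9² + 33*9) = 1/(90 + 81 + 297) = 1/468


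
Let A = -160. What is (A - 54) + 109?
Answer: -105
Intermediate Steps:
(A - 54) + 109 = (-160 - 54) + 109 = -214 + 109 = -105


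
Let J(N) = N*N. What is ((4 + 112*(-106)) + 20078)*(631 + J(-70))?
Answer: 45409510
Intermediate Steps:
J(N) = N²
((4 + 112*(-106)) + 20078)*(631 + J(-70)) = ((4 + 112*(-106)) + 20078)*(631 + (-70)²) = ((4 - 11872) + 20078)*(631 + 4900) = (-11868 + 20078)*5531 = 8210*5531 = 45409510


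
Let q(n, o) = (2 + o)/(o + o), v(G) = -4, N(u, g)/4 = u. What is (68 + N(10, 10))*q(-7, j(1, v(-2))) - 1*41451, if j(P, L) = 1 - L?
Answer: -206877/5 ≈ -41375.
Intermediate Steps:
N(u, g) = 4*u
q(n, o) = (2 + o)/(2*o) (q(n, o) = (2 + o)/((2*o)) = (2 + o)*(1/(2*o)) = (2 + o)/(2*o))
(68 + N(10, 10))*q(-7, j(1, v(-2))) - 1*41451 = (68 + 4*10)*((2 + (1 - 1*(-4)))/(2*(1 - 1*(-4)))) - 1*41451 = (68 + 40)*((2 + (1 + 4))/(2*(1 + 4))) - 41451 = 108*((½)*(2 + 5)/5) - 41451 = 108*((½)*(⅕)*7) - 41451 = 108*(7/10) - 41451 = 378/5 - 41451 = -206877/5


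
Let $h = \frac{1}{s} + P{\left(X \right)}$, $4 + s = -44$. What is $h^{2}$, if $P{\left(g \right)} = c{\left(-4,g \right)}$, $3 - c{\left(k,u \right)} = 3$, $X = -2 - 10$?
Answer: $\frac{1}{2304} \approx 0.00043403$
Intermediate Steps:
$s = -48$ ($s = -4 - 44 = -48$)
$X = -12$ ($X = -2 - 10 = -12$)
$c{\left(k,u \right)} = 0$ ($c{\left(k,u \right)} = 3 - 3 = 0$)
$P{\left(g \right)} = 0$
$h = - \frac{1}{48}$ ($h = \frac{1}{-48} + 0 = - \frac{1}{48} + 0 = - \frac{1}{48} \approx -0.020833$)
$h^{2} = \left(- \frac{1}{48}\right)^{2} = \frac{1}{2304}$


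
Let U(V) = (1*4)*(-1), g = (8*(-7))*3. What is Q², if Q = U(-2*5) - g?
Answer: 26896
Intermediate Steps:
g = -168 (g = -56*3 = -168)
U(V) = -4 (U(V) = 4*(-1) = -4)
Q = 164 (Q = -4 - 1*(-168) = -4 + 168 = 164)
Q² = 164² = 26896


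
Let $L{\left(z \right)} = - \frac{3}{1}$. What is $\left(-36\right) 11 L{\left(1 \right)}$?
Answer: $1188$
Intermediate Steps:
$L{\left(z \right)} = -3$ ($L{\left(z \right)} = \left(-3\right) 1 = -3$)
$\left(-36\right) 11 L{\left(1 \right)} = \left(-36\right) 11 \left(-3\right) = \left(-396\right) \left(-3\right) = 1188$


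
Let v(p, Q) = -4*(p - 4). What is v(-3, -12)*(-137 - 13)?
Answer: -4200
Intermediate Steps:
v(p, Q) = 16 - 4*p (v(p, Q) = -4*(-4 + p) = 16 - 4*p)
v(-3, -12)*(-137 - 13) = (16 - 4*(-3))*(-137 - 13) = (16 + 12)*(-150) = 28*(-150) = -4200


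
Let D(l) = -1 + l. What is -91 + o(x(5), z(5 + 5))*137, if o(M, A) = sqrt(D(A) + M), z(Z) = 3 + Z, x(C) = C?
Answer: -91 + 137*sqrt(17) ≈ 473.87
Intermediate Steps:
o(M, A) = sqrt(-1 + A + M) (o(M, A) = sqrt((-1 + A) + M) = sqrt(-1 + A + M))
-91 + o(x(5), z(5 + 5))*137 = -91 + sqrt(-1 + (3 + (5 + 5)) + 5)*137 = -91 + sqrt(-1 + (3 + 10) + 5)*137 = -91 + sqrt(-1 + 13 + 5)*137 = -91 + sqrt(17)*137 = -91 + 137*sqrt(17)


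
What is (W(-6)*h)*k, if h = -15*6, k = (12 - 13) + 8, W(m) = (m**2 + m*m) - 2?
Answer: -44100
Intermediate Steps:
W(m) = -2 + 2*m**2 (W(m) = (m**2 + m**2) - 2 = 2*m**2 - 2 = -2 + 2*m**2)
k = 7 (k = -1 + 8 = 7)
h = -90 (h = -1*90 = -90)
(W(-6)*h)*k = ((-2 + 2*(-6)**2)*(-90))*7 = ((-2 + 2*36)*(-90))*7 = ((-2 + 72)*(-90))*7 = (70*(-90))*7 = -6300*7 = -44100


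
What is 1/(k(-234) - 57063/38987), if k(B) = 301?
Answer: 38987/11678024 ≈ 0.0033385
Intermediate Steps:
1/(k(-234) - 57063/38987) = 1/(301 - 57063/38987) = 1/(11678024/38987) = 38987/11678024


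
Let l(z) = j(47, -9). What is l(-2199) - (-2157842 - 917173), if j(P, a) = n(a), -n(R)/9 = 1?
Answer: 3075006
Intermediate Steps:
n(R) = -9 (n(R) = -9*1 = -9)
j(P, a) = -9
l(z) = -9
l(-2199) - (-2157842 - 917173) = -9 - (-2157842 - 917173) = -9 - 1*(-3075015) = -9 + 3075015 = 3075006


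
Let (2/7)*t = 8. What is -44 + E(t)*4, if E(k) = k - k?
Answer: -44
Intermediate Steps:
t = 28 (t = (7/2)*8 = 28)
E(k) = 0
-44 + E(t)*4 = -44 + 0*4 = -44 + 0 = -44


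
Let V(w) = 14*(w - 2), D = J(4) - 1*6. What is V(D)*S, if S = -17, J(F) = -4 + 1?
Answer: 2618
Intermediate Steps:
J(F) = -3
D = -9 (D = -3 - 1*6 = -3 - 6 = -9)
V(w) = -28 + 14*w (V(w) = 14*(-2 + w) = -28 + 14*w)
V(D)*S = (-28 + 14*(-9))*(-17) = (-28 - 126)*(-17) = -154*(-17) = 2618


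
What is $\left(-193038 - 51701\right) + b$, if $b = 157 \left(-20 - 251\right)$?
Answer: $-287286$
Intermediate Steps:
$b = -42547$ ($b = 157 \left(-271\right) = -42547$)
$\left(-193038 - 51701\right) + b = \left(-193038 - 51701\right) - 42547 = -244739 - 42547 = -287286$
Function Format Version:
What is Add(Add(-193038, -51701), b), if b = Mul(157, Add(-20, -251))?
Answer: -287286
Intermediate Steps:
b = -42547 (b = Mul(157, -271) = -42547)
Add(Add(-193038, -51701), b) = Add(Add(-193038, -51701), -42547) = Add(-244739, -42547) = -287286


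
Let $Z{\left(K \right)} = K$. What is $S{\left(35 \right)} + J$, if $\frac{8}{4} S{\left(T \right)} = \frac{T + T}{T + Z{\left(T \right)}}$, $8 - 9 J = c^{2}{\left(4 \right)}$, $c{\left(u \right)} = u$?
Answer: $- \frac{7}{18} \approx -0.38889$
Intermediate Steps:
$J = - \frac{8}{9}$ ($J = \frac{8}{9} - \frac{4^{2}}{9} = \frac{8}{9} - \frac{16}{9} = - \frac{8}{9} \approx -0.88889$)
$S{\left(T \right)} = \frac{1}{2}$ ($S{\left(T \right)} = \frac{\left(T + T\right) \frac{1}{T + T}}{2} = \frac{2 T \frac{1}{2 T}}{2} = \frac{1}{2} \cdot 1 = \frac{1}{2}$)
$S{\left(35 \right)} + J = \frac{1}{2} - \frac{8}{9} = - \frac{7}{18}$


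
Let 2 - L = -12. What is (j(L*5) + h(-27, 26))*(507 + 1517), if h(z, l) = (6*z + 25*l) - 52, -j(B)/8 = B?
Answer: -250976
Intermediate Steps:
L = 14 (L = 2 - 1*(-12) = 2 + 12 = 14)
j(B) = -8*B
h(z, l) = -52 + 6*z + 25*l
(j(L*5) + h(-27, 26))*(507 + 1517) = (-112*5 + (-52 + 6*(-27) + 25*26))*(507 + 1517) = (-8*70 + (-52 - 162 + 650))*2024 = (-560 + 436)*2024 = -124*2024 = -250976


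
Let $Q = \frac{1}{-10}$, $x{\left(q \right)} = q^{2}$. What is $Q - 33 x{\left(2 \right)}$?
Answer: $- \frac{1321}{10} \approx -132.1$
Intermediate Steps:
$Q = - \frac{1}{10} \approx -0.1$
$Q - 33 x{\left(2 \right)} = - \frac{1}{10} - 33 \cdot 2^{2} = - \frac{1}{10} - 132 = - \frac{1321}{10}$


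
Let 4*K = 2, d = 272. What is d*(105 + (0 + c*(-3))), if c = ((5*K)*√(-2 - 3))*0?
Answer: 28560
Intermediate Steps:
K = ½ (K = (¼)*2 = ½ ≈ 0.50000)
c = 0 (c = ((5*(½))*√(-2 - 3))*0 = (5*√(-5)/2)*0 = (5*(I*√5)/2)*0 = (5*I*√5/2)*0 = 0)
d*(105 + (0 + c*(-3))) = 272*(105 + (0 + 0*(-3))) = 272*(105 + (0 + 0)) = 272*(105 + 0) = 272*105 = 28560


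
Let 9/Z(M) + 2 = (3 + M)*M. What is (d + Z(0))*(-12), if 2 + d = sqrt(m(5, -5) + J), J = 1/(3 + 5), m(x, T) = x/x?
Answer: 78 - 9*sqrt(2) ≈ 65.272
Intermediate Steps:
m(x, T) = 1
J = 1/8 ≈ 0.12500
Z(M) = 9/(-2 + M*(3 + M)) (Z(M) = 9/(-2 + (3 + M)*M) = 9/(-2 + M*(3 + M)))
d = -2 + 3*sqrt(2)/4 (d = -2 + sqrt(1 + 1/8) = -2 + sqrt(9/8) = -2 + 3*sqrt(2)/4 ≈ -0.93934)
(d + Z(0))*(-12) = ((-2 + 3*sqrt(2)/4) + 9/(-2 + 0**2 + 3*0))*(-12) = ((-2 + 3*sqrt(2)/4) + 9/(-2 + 0 + 0))*(-12) = ((-2 + 3*sqrt(2)/4) + 9/(-2))*(-12) = ((-2 + 3*sqrt(2)/4) + 9*(-1/2))*(-12) = ((-2 + 3*sqrt(2)/4) - 9/2)*(-12) = (-13/2 + 3*sqrt(2)/4)*(-12) = 78 - 9*sqrt(2)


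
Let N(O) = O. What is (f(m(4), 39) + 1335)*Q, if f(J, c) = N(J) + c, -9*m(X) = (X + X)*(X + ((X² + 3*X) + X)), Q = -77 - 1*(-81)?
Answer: 5368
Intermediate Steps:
Q = 4 (Q = -77 + 81 = 4)
m(X) = -2*X*(X² + 5*X)/9 (m(X) = -(X + X)*(X + ((X² + 3*X) + X))/9 = -2*X*(X + (X² + 4*X))/9 = -2*X*(X² + 5*X)/9)
f(J, c) = J + c
(f(m(4), 39) + 1335)*Q = (((2/9)*4²*(-5 - 1*4) + 39) + 1335)*4 = (((2/9)*16*(-5 - 4) + 39) + 1335)*4 = (((2/9)*16*(-9) + 39) + 1335)*4 = ((-32 + 39) + 1335)*4 = (7 + 1335)*4 = 1342*4 = 5368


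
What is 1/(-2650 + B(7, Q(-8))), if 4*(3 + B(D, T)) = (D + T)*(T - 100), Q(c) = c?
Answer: -1/2626 ≈ -0.00038081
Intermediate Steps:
B(D, T) = -3 + (-100 + T)*(D + T)/4 (B(D, T) = -3 + ((D + T)*(T - 100))/4 = -3 + ((D + T)*(-100 + T))/4 = -3 + ((-100 + T)*(D + T))/4 = -3 + (-100 + T)*(D + T)/4)
1/(-2650 + B(7, Q(-8))) = 1/(-2650 + (-3 - 25*7 - 25*(-8) + (¼)*(-8)² + (¼)*7*(-8))) = 1/(-2650 + (-3 - 175 + 200 + (¼)*64 - 14)) = 1/(-2650 + (-3 - 175 + 200 + 16 - 14)) = 1/(-2650 + 24) = 1/(-2626) = -1/2626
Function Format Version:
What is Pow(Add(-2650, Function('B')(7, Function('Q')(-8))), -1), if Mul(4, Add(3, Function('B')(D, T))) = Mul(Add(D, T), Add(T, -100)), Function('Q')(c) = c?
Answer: Rational(-1, 2626) ≈ -0.00038081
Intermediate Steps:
Function('B')(D, T) = Add(-3, Mul(Rational(1, 4), Add(-100, T), Add(D, T))) (Function('B')(D, T) = Add(-3, Mul(Rational(1, 4), Mul(Add(D, T), Add(T, -100)))) = Add(-3, Mul(Rational(1, 4), Mul(Add(D, T), Add(-100, T)))) = Add(-3, Mul(Rational(1, 4), Mul(Add(-100, T), Add(D, T)))) = Add(-3, Mul(Rational(1, 4), Add(-100, T), Add(D, T))))
Pow(Add(-2650, Function('B')(7, Function('Q')(-8))), -1) = Pow(Add(-2650, Add(-3, Mul(-25, 7), Mul(-25, -8), Mul(Rational(1, 4), Pow(-8, 2)), Mul(Rational(1, 4), 7, -8))), -1) = Pow(Add(-2650, Add(-3, -175, 200, Mul(Rational(1, 4), 64), -14)), -1) = Pow(Add(-2650, Add(-3, -175, 200, 16, -14)), -1) = Pow(Add(-2650, 24), -1) = Pow(-2626, -1) = Rational(-1, 2626)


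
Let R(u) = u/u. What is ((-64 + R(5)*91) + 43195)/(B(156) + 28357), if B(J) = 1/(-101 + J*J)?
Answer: 523742585/343615948 ≈ 1.5242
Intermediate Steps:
B(J) = 1/(-101 + J²)
R(u) = 1
((-64 + R(5)*91) + 43195)/(B(156) + 28357) = ((-64 + 1*91) + 43195)/(1/(-101 + 156²) + 28357) = ((-64 + 91) + 43195)/(1/(-101 + 24336) + 28357) = (27 + 43195)/(1/24235 + 28357) = 43222/(1/24235 + 28357) = 43222/(687231896/24235) = 43222*(24235/687231896) = 523742585/343615948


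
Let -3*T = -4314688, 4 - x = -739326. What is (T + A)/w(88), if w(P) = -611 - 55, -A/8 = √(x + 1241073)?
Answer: -2157344/999 + 4*√1980403/333 ≈ -2142.6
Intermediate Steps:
x = 739330 (x = 4 - 1*(-739326) = 4 + 739326 = 739330)
T = 4314688/3 (T = -⅓*(-4314688) = 4314688/3 ≈ 1.4382e+6)
A = -8*√1980403 (A = -8*√(739330 + 1241073) = -8*√1980403 ≈ -11258.)
w(P) = -666
(T + A)/w(88) = (4314688/3 - 8*√1980403)/(-666) = (4314688/3 - 8*√1980403)*(-1/666) = -2157344/999 + 4*√1980403/333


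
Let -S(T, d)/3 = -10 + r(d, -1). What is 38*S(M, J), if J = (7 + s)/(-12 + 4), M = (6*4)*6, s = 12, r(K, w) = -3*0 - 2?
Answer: 1368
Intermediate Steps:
r(K, w) = -2 (r(K, w) = 0 - 2 = -2)
M = 144 (M = 24*6 = 144)
J = -19/8 (J = (7 + 12)/(-12 + 4) = 19/(-8) = 19*(-⅛) = -19/8 ≈ -2.3750)
S(T, d) = 36 (S(T, d) = -3*(-10 - 2) = -3*(-12) = 36)
38*S(M, J) = 38*36 = 1368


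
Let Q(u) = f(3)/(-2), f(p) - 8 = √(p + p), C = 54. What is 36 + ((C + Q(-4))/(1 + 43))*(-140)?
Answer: -1354/11 + 35*√6/22 ≈ -119.19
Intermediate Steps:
f(p) = 8 + √2*√p (f(p) = 8 + √(p + p) = 8 + √(2*p) = 8 + √2*√p)
Q(u) = -4 - √6/2 (Q(u) = (8 + √2*√3)/(-2) = (8 + √6)*(-½) = -4 - √6/2)
36 + ((C + Q(-4))/(1 + 43))*(-140) = 36 + ((54 + (-4 - √6/2))/(1 + 43))*(-140) = 36 + ((50 - √6/2)/44)*(-140) = 36 + ((50 - √6/2)*(1/44))*(-140) = 36 + (25/22 - √6/88)*(-140) = 36 + (-1750/11 + 35*√6/22) = -1354/11 + 35*√6/22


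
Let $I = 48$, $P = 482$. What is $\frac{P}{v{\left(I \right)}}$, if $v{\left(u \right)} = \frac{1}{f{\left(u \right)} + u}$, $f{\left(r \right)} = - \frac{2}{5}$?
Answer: $\frac{114716}{5} \approx 22943.0$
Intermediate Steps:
$f{\left(r \right)} = - \frac{2}{5}$ ($f{\left(r \right)} = \left(-2\right) \frac{1}{5} = - \frac{2}{5}$)
$v{\left(u \right)} = \frac{1}{- \frac{2}{5} + u}$
$\frac{P}{v{\left(I \right)}} = \frac{482}{5 \frac{1}{-2 + 5 \cdot 48}} = \frac{482}{5 \frac{1}{-2 + 240}} = \frac{482}{5 \cdot \frac{1}{238}} = \frac{482}{\frac{5}{238}} = 482 \cdot \frac{238}{5} = \frac{114716}{5}$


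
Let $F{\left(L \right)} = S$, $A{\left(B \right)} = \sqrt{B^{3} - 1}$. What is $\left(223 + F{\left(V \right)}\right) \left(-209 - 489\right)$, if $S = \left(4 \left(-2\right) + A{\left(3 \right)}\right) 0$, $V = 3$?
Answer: $-155654$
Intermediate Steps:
$A{\left(B \right)} = \sqrt{-1 + B^{3}}$
$S = 0$ ($S = \left(4 \left(-2\right) + \sqrt{-1 + 3^{3}}\right) 0 = \left(-8 + \sqrt{-1 + 27}\right) 0 = \left(-8 + \sqrt{26}\right) 0 = 0$)
$F{\left(L \right)} = 0$
$\left(223 + F{\left(V \right)}\right) \left(-209 - 489\right) = \left(223 + 0\right) \left(-209 - 489\right) = 223 \left(-698\right) = -155654$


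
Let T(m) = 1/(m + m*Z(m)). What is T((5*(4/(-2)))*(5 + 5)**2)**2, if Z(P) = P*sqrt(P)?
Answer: I/(1000000*(-999999999*I + 20000*sqrt(10))) ≈ -1.0e-15 + 6.3246e-20*I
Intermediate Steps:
Z(P) = P**(3/2)
T(m) = 1/(m + m**(5/2)) (T(m) = 1/(m + m*m**(3/2)) = 1/(m + m**(5/2)))
T((5*(4/(-2)))*(5 + 5)**2)**2 = (1/((5*(4/(-2)))*(5 + 5)**2 + ((5*(4/(-2)))*(5 + 5)**2)**(5/2)))**2 = (1/((5*(4*(-1/2)))*10**2 + ((5*(4*(-1/2)))*10**2)**(5/2)))**2 = (1/((5*(-2))*100 + ((5*(-2))*100)**(5/2)))**2 = (1/(-10*100 + (-10*100)**(5/2)))**2 = (1/(-1000 + (-1000)**(5/2)))**2 = (1/(-1000 + 10000000*I*sqrt(10)))**2 = (-1000 + 10000000*I*sqrt(10))**(-2)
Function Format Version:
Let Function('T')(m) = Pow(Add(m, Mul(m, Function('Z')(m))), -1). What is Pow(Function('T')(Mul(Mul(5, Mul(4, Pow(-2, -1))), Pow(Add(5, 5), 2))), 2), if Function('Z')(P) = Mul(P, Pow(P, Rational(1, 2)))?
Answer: Mul(Rational(1, 1000000), I, Pow(Add(Mul(-999999999, I), Mul(20000, Pow(10, Rational(1, 2)))), -1)) ≈ Add(-1.0000e-15, Mul(6.3246e-20, I))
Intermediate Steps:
Function('Z')(P) = Pow(P, Rational(3, 2))
Function('T')(m) = Pow(Add(m, Pow(m, Rational(5, 2))), -1) (Function('T')(m) = Pow(Add(m, Mul(m, Pow(m, Rational(3, 2)))), -1) = Pow(Add(m, Pow(m, Rational(5, 2))), -1))
Pow(Function('T')(Mul(Mul(5, Mul(4, Pow(-2, -1))), Pow(Add(5, 5), 2))), 2) = Pow(Pow(Add(Mul(Mul(5, Mul(4, Pow(-2, -1))), Pow(Add(5, 5), 2)), Pow(Mul(Mul(5, Mul(4, Pow(-2, -1))), Pow(Add(5, 5), 2)), Rational(5, 2))), -1), 2) = Pow(Pow(Add(Mul(Mul(5, Mul(4, Rational(-1, 2))), Pow(10, 2)), Pow(Mul(Mul(5, Mul(4, Rational(-1, 2))), Pow(10, 2)), Rational(5, 2))), -1), 2) = Pow(Pow(Add(Mul(Mul(5, -2), 100), Pow(Mul(Mul(5, -2), 100), Rational(5, 2))), -1), 2) = Pow(Pow(Add(Mul(-10, 100), Pow(Mul(-10, 100), Rational(5, 2))), -1), 2) = Pow(Pow(Add(-1000, Pow(-1000, Rational(5, 2))), -1), 2) = Pow(Pow(Add(-1000, Mul(10000000, I, Pow(10, Rational(1, 2)))), -1), 2) = Pow(Add(-1000, Mul(10000000, I, Pow(10, Rational(1, 2)))), -2)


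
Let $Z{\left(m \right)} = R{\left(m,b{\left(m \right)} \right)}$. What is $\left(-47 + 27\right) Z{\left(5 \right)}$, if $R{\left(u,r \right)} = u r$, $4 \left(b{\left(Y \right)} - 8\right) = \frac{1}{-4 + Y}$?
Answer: $-825$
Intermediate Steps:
$b{\left(Y \right)} = 8 + \frac{1}{4 \left(-4 + Y\right)}$
$R{\left(u,r \right)} = r u$
$Z{\left(m \right)} = \frac{m \left(-127 + 32 m\right)}{4 \left(-4 + m\right)}$ ($Z{\left(m \right)} = \frac{-127 + 32 m}{4 \left(-4 + m\right)} m = \frac{m \left(-127 + 32 m\right)}{4 \left(-4 + m\right)}$)
$\left(-47 + 27\right) Z{\left(5 \right)} = \left(-47 + 27\right) \frac{1}{4} \cdot 5 \frac{1}{-4 + 5} \left(-127 + 32 \cdot 5\right) = - 20 \cdot \frac{1}{4} \cdot 5 \cdot 1^{-1} \left(-127 + 160\right) = - 20 \cdot \frac{1}{4} \cdot 5 \cdot 1 \cdot 33 = \left(-20\right) \frac{165}{4} = -825$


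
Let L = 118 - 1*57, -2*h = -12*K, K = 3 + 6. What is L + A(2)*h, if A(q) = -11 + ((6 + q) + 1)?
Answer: -47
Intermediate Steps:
K = 9
A(q) = -4 + q (A(q) = -11 + (7 + q) = -4 + q)
h = 54 (h = -(-6)*9 = -½*(-108) = 54)
L = 61 (L = 118 - 57 = 61)
L + A(2)*h = 61 + (-4 + 2)*54 = 61 - 2*54 = 61 - 108 = -47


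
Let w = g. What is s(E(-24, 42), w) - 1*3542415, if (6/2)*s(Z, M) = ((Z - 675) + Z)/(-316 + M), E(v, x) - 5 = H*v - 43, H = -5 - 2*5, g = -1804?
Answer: -22529759369/6360 ≈ -3.5424e+6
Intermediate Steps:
w = -1804
H = -15 (H = -5 - 10 = -15)
E(v, x) = -38 - 15*v (E(v, x) = 5 + (-15*v - 43) = 5 + (-43 - 15*v) = -38 - 15*v)
s(Z, M) = (-675 + 2*Z)/(3*(-316 + M)) (s(Z, M) = (((Z - 675) + Z)/(-316 + M))/3 = (((-675 + Z) + Z)/(-316 + M))/3 = ((-675 + 2*Z)/(-316 + M))/3 = (-675 + 2*Z)/(3*(-316 + M)))
s(E(-24, 42), w) - 1*3542415 = (-675 + 2*(-38 - 15*(-24)))/(3*(-316 - 1804)) - 1*3542415 = (⅓)*(-675 + 2*(-38 + 360))/(-2120) - 3542415 = (⅓)*(-1/2120)*(-675 + 2*322) - 3542415 = (⅓)*(-1/2120)*(-675 + 644) - 3542415 = (⅓)*(-1/2120)*(-31) - 3542415 = 31/6360 - 3542415 = -22529759369/6360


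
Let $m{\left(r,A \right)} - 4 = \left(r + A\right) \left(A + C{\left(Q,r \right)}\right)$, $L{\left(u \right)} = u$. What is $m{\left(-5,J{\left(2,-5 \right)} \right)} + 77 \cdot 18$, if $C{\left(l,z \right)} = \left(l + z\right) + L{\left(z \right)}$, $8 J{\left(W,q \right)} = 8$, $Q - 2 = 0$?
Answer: $1418$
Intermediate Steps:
$Q = 2$ ($Q = 2 + 0 = 2$)
$J{\left(W,q \right)} = 1$ ($J{\left(W,q \right)} = \frac{1}{8} \cdot 8 = 1$)
$C{\left(l,z \right)} = l + 2 z$ ($C{\left(l,z \right)} = \left(l + z\right) + z = l + 2 z$)
$m{\left(r,A \right)} = 4 + \left(A + r\right) \left(2 + A + 2 r\right)$ ($m{\left(r,A \right)} = 4 + \left(r + A\right) \left(A + \left(2 + 2 r\right)\right) = 4 + \left(A + r\right) \left(2 + A + 2 r\right)$)
$m{\left(-5,J{\left(2,-5 \right)} \right)} + 77 \cdot 18 = \left(4 + 1^{2} + 1 \left(-5\right) + 2 \cdot 1 \left(1 - 5\right) + 2 \left(-5\right) \left(1 - 5\right)\right) + 77 \cdot 18 = \left(4 + 1 - 5 + 2 \cdot 1 \left(-4\right) + 2 \left(-5\right) \left(-4\right)\right) + 1386 = \left(4 + 1 - 5 - 8 + 40\right) + 1386 = 32 + 1386 = 1418$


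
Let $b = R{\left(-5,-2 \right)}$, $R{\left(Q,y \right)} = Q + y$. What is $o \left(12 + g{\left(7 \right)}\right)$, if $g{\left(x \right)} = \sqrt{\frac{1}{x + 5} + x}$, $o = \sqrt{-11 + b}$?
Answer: $\frac{i \sqrt{2} \left(72 + \sqrt{255}\right)}{2} \approx 62.203 i$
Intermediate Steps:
$b = -7$ ($b = -5 - 2 = -7$)
$o = 3 i \sqrt{2}$ ($o = \sqrt{-11 - 7} = \sqrt{-18} = 3 i \sqrt{2} \approx 4.2426 i$)
$g{\left(x \right)} = \sqrt{x + \frac{1}{5 + x}}$ ($g{\left(x \right)} = \sqrt{\frac{1}{5 + x} + x} = \sqrt{x + \frac{1}{5 + x}}$)
$o \left(12 + g{\left(7 \right)}\right) = 3 i \sqrt{2} \left(12 + \sqrt{\frac{1 + 7 \left(5 + 7\right)}{5 + 7}}\right) = 3 i \sqrt{2} \left(12 + \sqrt{\frac{1 + 7 \cdot 12}{12}}\right) = 3 i \sqrt{2} \left(12 + \sqrt{\frac{1 + 84}{12}}\right) = 3 i \sqrt{2} \left(12 + \sqrt{\frac{1}{12} \cdot 85}\right) = 3 i \sqrt{2} \left(12 + \sqrt{\frac{85}{12}}\right) = 3 i \sqrt{2} \left(12 + \frac{\sqrt{255}}{6}\right)$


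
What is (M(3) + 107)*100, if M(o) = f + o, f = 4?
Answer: 11400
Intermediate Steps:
M(o) = 4 + o
(M(3) + 107)*100 = ((4 + 3) + 107)*100 = (7 + 107)*100 = 114*100 = 11400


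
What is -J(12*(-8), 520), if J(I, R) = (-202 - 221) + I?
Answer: 519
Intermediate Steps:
J(I, R) = -423 + I
-J(12*(-8), 520) = -(-423 + 12*(-8)) = -(-423 - 96) = -1*(-519) = 519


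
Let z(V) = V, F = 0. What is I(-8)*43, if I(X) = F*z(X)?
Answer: 0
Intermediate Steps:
I(X) = 0 (I(X) = 0*X = 0)
I(-8)*43 = 0*43 = 0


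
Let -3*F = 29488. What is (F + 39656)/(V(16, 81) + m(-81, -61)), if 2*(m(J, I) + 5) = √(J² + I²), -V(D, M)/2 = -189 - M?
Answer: 95743600/1701927 - 89480*√10282/1701927 ≈ 50.925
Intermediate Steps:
V(D, M) = 378 + 2*M (V(D, M) = -2*(-189 - M) = 378 + 2*M)
F = -29488/3 (F = -⅓*29488 = -29488/3 ≈ -9829.3)
m(J, I) = -5 + √(I² + J²)/2 (m(J, I) = -5 + √(J² + I²)/2 = -5 + √(I² + J²)/2)
(F + 39656)/(V(16, 81) + m(-81, -61)) = (-29488/3 + 39656)/((378 + 2*81) + (-5 + √((-61)² + (-81)²)/2)) = 89480/(3*((378 + 162) + (-5 + √(3721 + 6561)/2))) = 89480/(3*(540 + (-5 + √10282/2))) = 89480/(3*(535 + √10282/2))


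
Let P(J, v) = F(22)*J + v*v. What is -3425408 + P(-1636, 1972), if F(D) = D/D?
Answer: 461740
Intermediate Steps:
F(D) = 1
P(J, v) = J + v**2 (P(J, v) = 1*J + v*v = J + v**2)
-3425408 + P(-1636, 1972) = -3425408 + (-1636 + 1972**2) = -3425408 + (-1636 + 3888784) = -3425408 + 3887148 = 461740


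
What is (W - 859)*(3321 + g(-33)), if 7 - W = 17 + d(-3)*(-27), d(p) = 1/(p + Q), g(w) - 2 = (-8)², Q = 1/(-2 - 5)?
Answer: -65392809/22 ≈ -2.9724e+6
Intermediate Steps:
Q = -⅐ (Q = 1/(-7) = -⅐ ≈ -0.14286)
g(w) = 66 (g(w) = 2 + (-8)² = 2 + 64 = 66)
d(p) = 1/(-⅐ + p) (d(p) = 1/(p - ⅐) = 1/(-⅐ + p))
W = -409/22 (W = 7 - (17 + (7/(-1 + 7*(-3)))*(-27)) = 7 - (17 + (7/(-1 - 21))*(-27)) = 7 - (17 + (7/(-22))*(-27)) = 7 - (17 + (7*(-1/22))*(-27)) = 7 - (17 - 7/22*(-27)) = 7 - (17 + 189/22) = 7 - 1*563/22 = 7 - 563/22 = -409/22 ≈ -18.591)
(W - 859)*(3321 + g(-33)) = (-409/22 - 859)*(3321 + 66) = -19307/22*3387 = -65392809/22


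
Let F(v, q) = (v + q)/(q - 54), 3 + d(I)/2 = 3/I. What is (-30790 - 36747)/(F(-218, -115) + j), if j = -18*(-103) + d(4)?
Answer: -22827506/625797 ≈ -36.477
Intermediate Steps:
d(I) = -6 + 6/I (d(I) = -6 + 2*(3/I) = -6 + 6/I)
j = 3699/2 (j = -18*(-103) + (-6 + 6/4) = 1854 + (-6 + 6*(1/4)) = 1854 + (-6 + 3/2) = 1854 - 9/2 = 3699/2 ≈ 1849.5)
F(v, q) = (q + v)/(-54 + q)
(-30790 - 36747)/(F(-218, -115) + j) = (-30790 - 36747)/((-115 - 218)/(-54 - 115) + 3699/2) = -67537/(-333/(-169) + 3699/2) = -67537/(-1/169*(-333) + 3699/2) = -67537/(333/169 + 3699/2) = -67537/625797/338 = -67537*338/625797 = -22827506/625797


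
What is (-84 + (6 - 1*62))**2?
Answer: 19600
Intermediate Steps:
(-84 + (6 - 1*62))**2 = (-84 + (6 - 62))**2 = (-84 - 56)**2 = (-140)**2 = 19600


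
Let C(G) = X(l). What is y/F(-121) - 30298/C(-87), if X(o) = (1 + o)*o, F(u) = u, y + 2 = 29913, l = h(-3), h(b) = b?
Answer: -1922762/363 ≈ -5296.9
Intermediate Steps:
l = -3
y = 29911 (y = -2 + 29913 = 29911)
X(o) = o*(1 + o)
C(G) = 6 (C(G) = -3*(1 - 3) = -3*(-2) = 6)
y/F(-121) - 30298/C(-87) = 29911/(-121) - 30298/6 = 29911*(-1/121) - 30298*⅙ = -29911/121 - 15149/3 = -1922762/363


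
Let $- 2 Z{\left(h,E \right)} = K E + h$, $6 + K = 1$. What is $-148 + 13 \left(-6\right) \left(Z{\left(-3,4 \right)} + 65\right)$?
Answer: $-6115$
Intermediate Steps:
$K = -5$ ($K = -6 + 1 = -5$)
$Z{\left(h,E \right)} = - \frac{h}{2} + \frac{5 E}{2}$ ($Z{\left(h,E \right)} = - \frac{- 5 E + h}{2} = - \frac{h - 5 E}{2} = - \frac{h}{2} + \frac{5 E}{2}$)
$-148 + 13 \left(-6\right) \left(Z{\left(-3,4 \right)} + 65\right) = -148 + 13 \left(-6\right) \left(\left(\left(- \frac{1}{2}\right) \left(-3\right) + \frac{5}{2} \cdot 4\right) + 65\right) = -148 - 78 \left(\left(\frac{3}{2} + 10\right) + 65\right) = -148 - 78 \left(\frac{23}{2} + 65\right) = -148 - 5967 = -6115$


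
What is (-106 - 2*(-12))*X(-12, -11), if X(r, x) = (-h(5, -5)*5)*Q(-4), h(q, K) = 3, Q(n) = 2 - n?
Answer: 7380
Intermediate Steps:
X(r, x) = -90 (X(r, x) = (-3*5)*(2 - 1*(-4)) = (-1*15)*(2 + 4) = -15*6 = -90)
(-106 - 2*(-12))*X(-12, -11) = (-106 - 2*(-12))*(-90) = (-106 + 24)*(-90) = -82*(-90) = 7380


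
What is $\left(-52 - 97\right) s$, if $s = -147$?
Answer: $21903$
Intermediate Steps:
$\left(-52 - 97\right) s = \left(-52 - 97\right) \left(-147\right) = \left(-149\right) \left(-147\right) = 21903$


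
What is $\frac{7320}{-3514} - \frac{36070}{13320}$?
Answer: $- \frac{11212619}{2340324} \approx -4.7911$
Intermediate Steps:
$\frac{7320}{-3514} - \frac{36070}{13320} = 7320 \left(- \frac{1}{3514}\right) - \frac{3607}{1332} = - \frac{3660}{1757} - \frac{3607}{1332} = - \frac{11212619}{2340324}$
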